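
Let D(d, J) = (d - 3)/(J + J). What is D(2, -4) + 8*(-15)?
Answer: -959/8 ≈ -119.88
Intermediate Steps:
D(d, J) = (-3 + d)/(2*J) (D(d, J) = (-3 + d)/((2*J)) = (-3 + d)*(1/(2*J)) = (-3 + d)/(2*J))
D(2, -4) + 8*(-15) = (½)*(-3 + 2)/(-4) + 8*(-15) = (½)*(-¼)*(-1) - 120 = ⅛ - 120 = -959/8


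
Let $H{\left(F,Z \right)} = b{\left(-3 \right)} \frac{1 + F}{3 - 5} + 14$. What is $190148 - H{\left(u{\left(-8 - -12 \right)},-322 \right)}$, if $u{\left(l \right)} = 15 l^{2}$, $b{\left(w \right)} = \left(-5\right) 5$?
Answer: $\frac{374243}{2} \approx 1.8712 \cdot 10^{5}$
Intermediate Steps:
$b{\left(w \right)} = -25$
$H{\left(F,Z \right)} = \frac{53}{2} + \frac{25 F}{2}$ ($H{\left(F,Z \right)} = - 25 \frac{1 + F}{3 - 5} + 14 = - 25 \frac{1 + F}{-2} + 14 = - 25 \left(1 + F\right) \left(- \frac{1}{2}\right) + 14 = - 25 \left(- \frac{1}{2} - \frac{F}{2}\right) + 14 = \left(\frac{25}{2} + \frac{25 F}{2}\right) + 14 = \frac{53}{2} + \frac{25 F}{2}$)
$190148 - H{\left(u{\left(-8 - -12 \right)},-322 \right)} = 190148 - \left(\frac{53}{2} + \frac{25 \cdot 15 \left(-8 - -12\right)^{2}}{2}\right) = 190148 - \left(\frac{53}{2} + \frac{25 \cdot 15 \left(-8 + 12\right)^{2}}{2}\right) = 190148 - \left(\frac{53}{2} + \frac{25 \cdot 15 \cdot 4^{2}}{2}\right) = 190148 - \left(\frac{53}{2} + \frac{25 \cdot 15 \cdot 16}{2}\right) = 190148 - \left(\frac{53}{2} + \frac{25}{2} \cdot 240\right) = 190148 - \left(\frac{53}{2} + 3000\right) = 190148 - \frac{6053}{2} = \frac{374243}{2}$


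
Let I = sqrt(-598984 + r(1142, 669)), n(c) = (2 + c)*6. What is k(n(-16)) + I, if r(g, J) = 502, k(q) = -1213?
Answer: -1213 + 3*I*sqrt(66498) ≈ -1213.0 + 773.62*I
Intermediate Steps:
n(c) = 12 + 6*c
I = 3*I*sqrt(66498) (I = sqrt(-598984 + 502) = sqrt(-598482) = 3*I*sqrt(66498) ≈ 773.62*I)
k(n(-16)) + I = -1213 + 3*I*sqrt(66498)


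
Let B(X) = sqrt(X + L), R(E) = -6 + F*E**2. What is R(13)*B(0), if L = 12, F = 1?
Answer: 326*sqrt(3) ≈ 564.65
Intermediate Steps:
R(E) = -6 + E**2 (R(E) = -6 + 1*E**2 = -6 + E**2)
B(X) = sqrt(12 + X) (B(X) = sqrt(X + 12) = sqrt(12 + X))
R(13)*B(0) = (-6 + 13**2)*sqrt(12 + 0) = (-6 + 169)*sqrt(12) = 163*(2*sqrt(3)) = 326*sqrt(3)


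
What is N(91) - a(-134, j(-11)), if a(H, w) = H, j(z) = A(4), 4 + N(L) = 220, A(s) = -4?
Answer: 350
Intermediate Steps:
N(L) = 216 (N(L) = -4 + 220 = 216)
j(z) = -4
N(91) - a(-134, j(-11)) = 216 - 1*(-134) = 216 + 134 = 350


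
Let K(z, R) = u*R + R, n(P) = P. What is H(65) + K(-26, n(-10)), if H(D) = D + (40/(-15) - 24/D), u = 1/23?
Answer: 231109/4485 ≈ 51.529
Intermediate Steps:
u = 1/23 ≈ 0.043478
K(z, R) = 24*R/23 (K(z, R) = R/23 + R = 24*R/23)
H(D) = -8/3 + D - 24/D (H(D) = D + (40*(-1/15) - 24/D) = D + (-8/3 - 24/D) = -8/3 + D - 24/D)
H(65) + K(-26, n(-10)) = (-8/3 + 65 - 24/65) + (24/23)*(-10) = (-8/3 + 65 - 24*1/65) - 240/23 = (-8/3 + 65 - 24/65) - 240/23 = 12083/195 - 240/23 = 231109/4485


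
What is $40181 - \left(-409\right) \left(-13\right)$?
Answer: $34864$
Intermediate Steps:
$40181 - \left(-409\right) \left(-13\right) = 40181 - 5317 = 34864$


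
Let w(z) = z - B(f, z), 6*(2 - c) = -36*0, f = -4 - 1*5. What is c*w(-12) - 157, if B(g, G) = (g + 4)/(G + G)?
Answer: -2177/12 ≈ -181.42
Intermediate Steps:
f = -9 (f = -4 - 5 = -9)
B(g, G) = (4 + g)/(2*G) (B(g, G) = (4 + g)/((2*G)) = (4 + g)*(1/(2*G)) = (4 + g)/(2*G))
c = 2 (c = 2 - (-6)*0 = 2 - 1/6*0 = 2 + 0 = 2)
w(z) = z + 5/(2*z) (w(z) = z - (4 - 9)/(2*z) = z - (-5)/(2*z) = z + 5/(2*z))
c*w(-12) - 157 = 2*(-12 + (5/2)/(-12)) - 157 = 2*(-12 + (5/2)*(-1/12)) - 157 = 2*(-12 - 5/24) - 157 = 2*(-293/24) - 157 = -293/12 - 157 = -2177/12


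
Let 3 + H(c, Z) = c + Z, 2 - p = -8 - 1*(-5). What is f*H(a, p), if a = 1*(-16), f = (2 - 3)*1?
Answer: 14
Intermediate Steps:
f = -1 (f = -1*1 = -1)
p = 5 (p = 2 - (-8 - 1*(-5)) = 2 - (-8 + 5) = 2 - 1*(-3) = 2 + 3 = 5)
a = -16
H(c, Z) = -3 + Z + c (H(c, Z) = -3 + (c + Z) = -3 + (Z + c) = -3 + Z + c)
f*H(a, p) = -(-3 + 5 - 16) = -1*(-14) = 14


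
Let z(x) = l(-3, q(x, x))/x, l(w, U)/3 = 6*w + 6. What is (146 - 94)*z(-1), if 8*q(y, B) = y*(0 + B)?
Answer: 1872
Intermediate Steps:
q(y, B) = B*y/8 (q(y, B) = (y*(0 + B))/8 = (y*B)/8 = (B*y)/8 = B*y/8)
l(w, U) = 18 + 18*w (l(w, U) = 3*(6*w + 6) = 3*(6 + 6*w) = 18 + 18*w)
z(x) = -36/x (z(x) = (18 + 18*(-3))/x = (18 - 54)/x = -36/x)
(146 - 94)*z(-1) = (146 - 94)*(-36/(-1)) = 52*(-36*(-1)) = 52*36 = 1872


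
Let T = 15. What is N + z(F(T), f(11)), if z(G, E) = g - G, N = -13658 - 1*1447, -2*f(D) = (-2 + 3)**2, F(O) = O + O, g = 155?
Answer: -14980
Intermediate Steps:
F(O) = 2*O
f(D) = -1/2 (f(D) = -(-2 + 3)**2/2 = -1/2*1**2 = -1/2*1 = -1/2)
N = -15105 (N = -13658 - 1447 = -15105)
z(G, E) = 155 - G
N + z(F(T), f(11)) = -15105 + (155 - 2*15) = -15105 + (155 - 1*30) = -15105 + (155 - 30) = -15105 + 125 = -14980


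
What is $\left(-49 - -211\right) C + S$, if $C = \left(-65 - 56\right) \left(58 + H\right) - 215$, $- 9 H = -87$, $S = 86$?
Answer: $-1361146$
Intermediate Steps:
$H = \frac{29}{3}$ ($H = \left(- \frac{1}{9}\right) \left(-87\right) = \frac{29}{3} \approx 9.6667$)
$C = - \frac{25208}{3}$ ($C = \left(-65 - 56\right) \left(58 + \frac{29}{3}\right) - 215 = \left(-121\right) \frac{203}{3} - 215 = - \frac{24563}{3} - 215 = - \frac{25208}{3} \approx -8402.7$)
$\left(-49 - -211\right) C + S = \left(-49 - -211\right) \left(- \frac{25208}{3}\right) + 86 = \left(-49 + 211\right) \left(- \frac{25208}{3}\right) + 86 = 162 \left(- \frac{25208}{3}\right) + 86 = -1361232 + 86 = -1361146$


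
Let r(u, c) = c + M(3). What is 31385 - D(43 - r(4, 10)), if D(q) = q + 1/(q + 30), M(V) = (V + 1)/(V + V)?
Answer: 17588837/561 ≈ 31353.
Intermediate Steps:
M(V) = (1 + V)/(2*V) (M(V) = (1 + V)/((2*V)) = (1 + V)*(1/(2*V)) = (1 + V)/(2*V))
r(u, c) = ⅔ + c (r(u, c) = c + (½)*(1 + 3)/3 = c + (½)*(⅓)*4 = c + ⅔ = ⅔ + c)
D(q) = q + 1/(30 + q)
31385 - D(43 - r(4, 10)) = 31385 - (1 + (43 - (⅔ + 10))² + 30*(43 - (⅔ + 10)))/(30 + (43 - (⅔ + 10))) = 31385 - (1 + (43 - 1*32/3)² + 30*(43 - 1*32/3))/(30 + (43 - 1*32/3)) = 31385 - (1 + (43 - 32/3)² + 30*(43 - 32/3))/(30 + (43 - 32/3)) = 31385 - (1 + (97/3)² + 30*(97/3))/(30 + 97/3) = 31385 - (1 + 9409/9 + 970)/187/3 = 31385 - 3*18148/(187*9) = 31385 - 1*18148/561 = 31385 - 18148/561 = 17588837/561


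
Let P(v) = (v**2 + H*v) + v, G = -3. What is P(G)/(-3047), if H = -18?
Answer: -60/3047 ≈ -0.019691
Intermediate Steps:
P(v) = v**2 - 17*v (P(v) = (v**2 - 18*v) + v = v**2 - 17*v)
P(G)/(-3047) = (-3*(-17 - 3))/(-3047) = -(-3)*(-20)/3047 = -1/3047*60 = -60/3047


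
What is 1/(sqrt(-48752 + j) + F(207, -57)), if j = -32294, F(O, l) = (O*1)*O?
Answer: 42849/1836117847 - 7*I*sqrt(1654)/1836117847 ≈ 2.3337e-5 - 1.5505e-7*I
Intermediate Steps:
F(O, l) = O**2 (F(O, l) = O*O = O**2)
1/(sqrt(-48752 + j) + F(207, -57)) = 1/(sqrt(-48752 - 32294) + 207**2) = 1/(sqrt(-81046) + 42849) = 1/(7*I*sqrt(1654) + 42849) = 1/(42849 + 7*I*sqrt(1654))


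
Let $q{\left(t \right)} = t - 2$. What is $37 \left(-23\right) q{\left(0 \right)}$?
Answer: $1702$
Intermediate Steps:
$q{\left(t \right)} = -2 + t$
$37 \left(-23\right) q{\left(0 \right)} = 37 \left(-23\right) \left(-2 + 0\right) = \left(-851\right) \left(-2\right) = 1702$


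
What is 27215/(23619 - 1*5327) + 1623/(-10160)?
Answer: 61704121/46461680 ≈ 1.3281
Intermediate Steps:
27215/(23619 - 1*5327) + 1623/(-10160) = 27215/(23619 - 5327) + 1623*(-1/10160) = 27215/18292 - 1623/10160 = 61704121/46461680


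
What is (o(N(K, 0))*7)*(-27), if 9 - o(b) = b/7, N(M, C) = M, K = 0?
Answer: -1701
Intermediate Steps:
o(b) = 9 - b/7
(o(N(K, 0))*7)*(-27) = ((9 - ⅐*0)*7)*(-27) = ((9 + 0)*7)*(-27) = (9*7)*(-27) = 63*(-27) = -1701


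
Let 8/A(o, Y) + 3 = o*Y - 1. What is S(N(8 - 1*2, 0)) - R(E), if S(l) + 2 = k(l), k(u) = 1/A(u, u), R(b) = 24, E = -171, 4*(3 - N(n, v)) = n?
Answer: -839/32 ≈ -26.219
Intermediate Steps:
N(n, v) = 3 - n/4
A(o, Y) = 8/(-4 + Y*o) (A(o, Y) = 8/(-3 + (o*Y - 1)) = 8/(-3 + (Y*o - 1)) = 8/(-3 + (-1 + Y*o)) = 8/(-4 + Y*o))
k(u) = -1/2 + u**2/8 (k(u) = 1/(8/(-4 + u*u)) = 1/(8/(-4 + u**2)) = -1/2 + u**2/8)
S(l) = -5/2 + l**2/8 (S(l) = -2 + (-1/2 + l**2/8) = -5/2 + l**2/8)
S(N(8 - 1*2, 0)) - R(E) = (-5/2 + (3 - (8 - 1*2)/4)**2/8) - 1*24 = (-5/2 + (3 - (8 - 2)/4)**2/8) - 24 = (-5/2 + (3 - 1/4*6)**2/8) - 24 = (-5/2 + (3 - 3/2)**2/8) - 24 = (-5/2 + (3/2)**2/8) - 24 = (-5/2 + (1/8)*(9/4)) - 24 = (-5/2 + 9/32) - 24 = -71/32 - 24 = -839/32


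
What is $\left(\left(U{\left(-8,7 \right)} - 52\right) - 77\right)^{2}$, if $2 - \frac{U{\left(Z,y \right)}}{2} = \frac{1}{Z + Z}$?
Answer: $\frac{998001}{64} \approx 15594.0$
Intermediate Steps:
$U{\left(Z,y \right)} = 4 - \frac{1}{Z}$ ($U{\left(Z,y \right)} = 4 - \frac{2}{Z + Z} = 4 - \frac{2}{2 Z} = 4 - 2 \frac{1}{2 Z} = 4 - \frac{1}{Z}$)
$\left(\left(U{\left(-8,7 \right)} - 52\right) - 77\right)^{2} = \left(\left(\left(4 - \frac{1}{-8}\right) - 52\right) - 77\right)^{2} = \left(\left(\left(4 - - \frac{1}{8}\right) - 52\right) - 77\right)^{2} = \left(\left(\left(4 + \frac{1}{8}\right) - 52\right) - 77\right)^{2} = \left(\left(\frac{33}{8} - 52\right) - 77\right)^{2} = \left(- \frac{383}{8} - 77\right)^{2} = \left(- \frac{999}{8}\right)^{2} = \frac{998001}{64}$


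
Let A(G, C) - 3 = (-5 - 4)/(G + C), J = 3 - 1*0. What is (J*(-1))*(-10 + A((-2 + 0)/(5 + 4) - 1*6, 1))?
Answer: 744/47 ≈ 15.830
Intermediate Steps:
J = 3 (J = 3 + 0 = 3)
A(G, C) = 3 - 9/(C + G) (A(G, C) = 3 + (-5 - 4)/(G + C) = 3 - 9/(C + G))
(J*(-1))*(-10 + A((-2 + 0)/(5 + 4) - 1*6, 1)) = (3*(-1))*(-10 + 3*(-3 + 1 + ((-2 + 0)/(5 + 4) - 1*6))/(1 + ((-2 + 0)/(5 + 4) - 1*6))) = -3*(-10 + 3*(-3 + 1 + (-2/9 - 6))/(1 + (-2/9 - 6))) = -3*(-10 + 3*(-3 + 1 - 56/9)/(1 - 56/9)) = -3*(-10 + 3*(-74/9)/(-47/9)) = -3*(-10 + 3*(-9/47)*(-74/9)) = -3*(-10 + 222/47) = -3*(-248/47) = 744/47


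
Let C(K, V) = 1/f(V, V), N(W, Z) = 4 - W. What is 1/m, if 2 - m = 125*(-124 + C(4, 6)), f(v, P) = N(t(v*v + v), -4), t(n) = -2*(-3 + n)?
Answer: 82/1271039 ≈ 6.4514e-5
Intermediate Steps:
t(n) = 6 - 2*n
f(v, P) = -2 + 2*v + 2*v² (f(v, P) = 4 - (6 - 2*(v*v + v)) = 4 - (6 - 2*(v² + v)) = 4 - (6 - 2*(v + v²)) = 4 - (6 + (-2*v - 2*v²)) = 4 - (6 - 2*v - 2*v²) = 4 + (-6 + 2*v + 2*v²) = -2 + 2*v + 2*v²)
C(K, V) = 1/(-2 + 2*V*(1 + V))
m = 1271039/82 (m = 2 - 125*(-124 + 1/(2*(-1 + 6*(1 + 6)))) = 2 - 125*(-124 + 1/(2*(-1 + 6*7))) = 2 - 125*(-124 + 1/(2*(-1 + 42))) = 2 - 125*(-124 + (½)/41) = 2 - 125*(-124 + (½)*(1/41)) = 2 - 125*(-124 + 1/82) = 2 - 125*(-10167)/82 = 2 - 1*(-1270875/82) = 2 + 1270875/82 = 1271039/82 ≈ 15500.)
1/m = 1/(1271039/82) = 82/1271039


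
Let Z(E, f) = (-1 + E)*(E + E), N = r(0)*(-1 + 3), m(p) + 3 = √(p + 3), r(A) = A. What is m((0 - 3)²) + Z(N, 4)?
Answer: -3 + 2*√3 ≈ 0.46410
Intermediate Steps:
m(p) = -3 + √(3 + p) (m(p) = -3 + √(p + 3) = -3 + √(3 + p))
N = 0 (N = 0*(-1 + 3) = 0*2 = 0)
Z(E, f) = 2*E*(-1 + E) (Z(E, f) = (-1 + E)*(2*E) = 2*E*(-1 + E))
m((0 - 3)²) + Z(N, 4) = (-3 + √(3 + (0 - 3)²)) + 2*0*(-1 + 0) = (-3 + √(3 + (-3)²)) + 2*0*(-1) = (-3 + √(3 + 9)) + 0 = (-3 + √12) + 0 = (-3 + 2*√3) + 0 = -3 + 2*√3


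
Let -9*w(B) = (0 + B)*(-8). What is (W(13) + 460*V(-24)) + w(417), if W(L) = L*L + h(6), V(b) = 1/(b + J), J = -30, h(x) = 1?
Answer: 14368/27 ≈ 532.15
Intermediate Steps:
w(B) = 8*B/9 (w(B) = -(0 + B)*(-8)/9 = -B*(-8)/9 = -(-8)*B/9 = 8*B/9)
V(b) = 1/(-30 + b) (V(b) = 1/(b - 30) = 1/(-30 + b))
W(L) = 1 + L² (W(L) = L*L + 1 = L² + 1 = 1 + L²)
(W(13) + 460*V(-24)) + w(417) = ((1 + 13²) + 460/(-30 - 24)) + (8/9)*417 = ((1 + 169) + 460/(-54)) + 1112/3 = (170 + 460*(-1/54)) + 1112/3 = (170 - 230/27) + 1112/3 = 4360/27 + 1112/3 = 14368/27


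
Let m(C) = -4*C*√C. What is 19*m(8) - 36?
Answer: -36 - 1216*√2 ≈ -1755.7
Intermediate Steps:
m(C) = -4*C^(3/2)
19*m(8) - 36 = 19*(-64*√2) - 36 = -1216*√2 - 36 = -36 - 1216*√2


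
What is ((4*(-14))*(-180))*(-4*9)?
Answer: -362880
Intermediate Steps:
((4*(-14))*(-180))*(-4*9) = -56*(-180)*(-36) = 10080*(-36) = -362880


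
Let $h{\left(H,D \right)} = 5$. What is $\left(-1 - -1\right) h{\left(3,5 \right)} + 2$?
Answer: $2$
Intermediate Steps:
$\left(-1 - -1\right) h{\left(3,5 \right)} + 2 = \left(-1 - -1\right) 5 + 2 = \left(-1 + 1\right) 5 + 2 = 0 \cdot 5 + 2 = 0 + 2 = 2$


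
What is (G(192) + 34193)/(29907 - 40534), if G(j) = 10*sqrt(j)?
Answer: -34193/10627 - 80*sqrt(3)/10627 ≈ -3.2306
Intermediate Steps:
(G(192) + 34193)/(29907 - 40534) = (10*sqrt(192) + 34193)/(29907 - 40534) = (10*(8*sqrt(3)) + 34193)/(-10627) = (80*sqrt(3) + 34193)*(-1/10627) = (34193 + 80*sqrt(3))*(-1/10627) = -34193/10627 - 80*sqrt(3)/10627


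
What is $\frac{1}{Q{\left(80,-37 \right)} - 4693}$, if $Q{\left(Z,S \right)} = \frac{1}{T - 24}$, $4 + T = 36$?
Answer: $- \frac{8}{37543} \approx -0.00021309$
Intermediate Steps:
$T = 32$ ($T = -4 + 36 = 32$)
$Q{\left(Z,S \right)} = \frac{1}{8}$ ($Q{\left(Z,S \right)} = \frac{1}{32 - 24} = \frac{1}{8}$)
$\frac{1}{Q{\left(80,-37 \right)} - 4693} = \frac{1}{\frac{1}{8} - 4693} = \frac{1}{- \frac{37543}{8}} = - \frac{8}{37543}$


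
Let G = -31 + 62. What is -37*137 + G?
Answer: -5038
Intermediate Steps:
G = 31
-37*137 + G = -37*137 + 31 = -5069 + 31 = -5038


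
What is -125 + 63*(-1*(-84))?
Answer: 5167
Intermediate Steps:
-125 + 63*(-1*(-84)) = -125 + 63*84 = -125 + 5292 = 5167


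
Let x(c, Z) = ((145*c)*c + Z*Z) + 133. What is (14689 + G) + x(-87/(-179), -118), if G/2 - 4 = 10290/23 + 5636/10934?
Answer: 119593167925487/4028867381 ≈ 29684.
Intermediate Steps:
G = 113646416/125741 (G = 8 + 2*(10290/23 + 5636/10934) = 8 + 2*(10290*(1/23) + 5636*(1/10934)) = 8 + 2*(10290/23 + 2818/5467) = 8 + 2*(56320244/125741) = 8 + 112640488/125741 = 113646416/125741 ≈ 903.81)
x(c, Z) = 133 + Z**2 + 145*c**2 (x(c, Z) = (145*c**2 + Z**2) + 133 = (Z**2 + 145*c**2) + 133 = 133 + Z**2 + 145*c**2)
(14689 + G) + x(-87/(-179), -118) = (14689 + 113646416/125741) + (133 + (-118)**2 + 145*(-87/(-179))**2) = 1960655965/125741 + (133 + 13924 + 145*(-87*(-1/179))**2) = 1960655965/125741 + (133 + 13924 + 145*(87/179)**2) = 1960655965/125741 + (133 + 13924 + 145*(7569/32041)) = 1960655965/125741 + (133 + 13924 + 1097505/32041) = 1960655965/125741 + 451497842/32041 = 119593167925487/4028867381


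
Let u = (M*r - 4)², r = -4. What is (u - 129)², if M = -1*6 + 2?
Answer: 225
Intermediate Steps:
M = -4 (M = -6 + 2 = -4)
u = 144 (u = (-4*(-4) - 4)² = (16 - 4)² = 12² = 144)
(u - 129)² = (144 - 129)² = 15² = 225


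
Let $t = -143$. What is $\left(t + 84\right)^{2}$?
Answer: $3481$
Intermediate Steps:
$\left(t + 84\right)^{2} = \left(-143 + 84\right)^{2} = \left(-59\right)^{2} = 3481$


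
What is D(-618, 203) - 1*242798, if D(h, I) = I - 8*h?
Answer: -237651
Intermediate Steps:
D(-618, 203) - 1*242798 = (203 - 8*(-618)) - 1*242798 = (203 + 4944) - 242798 = 5147 - 242798 = -237651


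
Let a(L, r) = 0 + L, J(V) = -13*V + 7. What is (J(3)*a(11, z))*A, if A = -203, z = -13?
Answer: 71456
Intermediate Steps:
J(V) = 7 - 13*V
a(L, r) = L
(J(3)*a(11, z))*A = ((7 - 13*3)*11)*(-203) = ((7 - 39)*11)*(-203) = -32*11*(-203) = -352*(-203) = 71456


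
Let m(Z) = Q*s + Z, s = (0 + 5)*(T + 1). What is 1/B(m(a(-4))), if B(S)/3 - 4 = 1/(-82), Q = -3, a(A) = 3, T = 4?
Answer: 82/981 ≈ 0.083588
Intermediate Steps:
s = 25 (s = (0 + 5)*(4 + 1) = 5*5 = 25)
m(Z) = -75 + Z (m(Z) = -3*25 + Z = -75 + Z)
B(S) = 981/82 (B(S) = 12 + 3/(-82) = 12 + 3*(-1/82) = 12 - 3/82 = 981/82)
1/B(m(a(-4))) = 1/(981/82) = 82/981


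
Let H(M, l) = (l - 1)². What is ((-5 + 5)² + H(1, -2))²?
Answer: 81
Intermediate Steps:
H(M, l) = (-1 + l)²
((-5 + 5)² + H(1, -2))² = ((-5 + 5)² + (-1 - 2)²)² = (0² + (-3)²)² = (0 + 9)² = 9² = 81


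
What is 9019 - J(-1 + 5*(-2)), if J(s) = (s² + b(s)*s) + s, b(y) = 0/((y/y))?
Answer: 8909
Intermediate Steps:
b(y) = 0 (b(y) = 0/1 = 0*1 = 0)
J(s) = s + s² (J(s) = (s² + 0*s) + s = (s² + 0) + s = s² + s = s + s²)
9019 - J(-1 + 5*(-2)) = 9019 - (-1 + 5*(-2))*(1 + (-1 + 5*(-2))) = 9019 - (-1 - 10)*(1 + (-1 - 10)) = 9019 - (-11)*(1 - 11) = 9019 - (-11)*(-10) = 9019 - 1*110 = 9019 - 110 = 8909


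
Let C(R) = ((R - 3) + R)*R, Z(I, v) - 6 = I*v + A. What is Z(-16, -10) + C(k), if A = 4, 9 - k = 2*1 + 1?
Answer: 224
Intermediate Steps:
k = 6 (k = 9 - (2*1 + 1) = 9 - (2 + 1) = 9 - 1*3 = 9 - 3 = 6)
Z(I, v) = 10 + I*v (Z(I, v) = 6 + (I*v + 4) = 6 + (4 + I*v) = 10 + I*v)
C(R) = R*(-3 + 2*R) (C(R) = ((-3 + R) + R)*R = (-3 + 2*R)*R = R*(-3 + 2*R))
Z(-16, -10) + C(k) = (10 - 16*(-10)) + 6*(-3 + 2*6) = (10 + 160) + 6*(-3 + 12) = 170 + 6*9 = 170 + 54 = 224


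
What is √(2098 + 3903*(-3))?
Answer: I*√9611 ≈ 98.036*I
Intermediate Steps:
√(2098 + 3903*(-3)) = √(2098 - 11709) = √(-9611) = I*√9611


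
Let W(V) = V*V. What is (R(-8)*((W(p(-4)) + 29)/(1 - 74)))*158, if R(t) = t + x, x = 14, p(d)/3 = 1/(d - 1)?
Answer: -695832/1825 ≈ -381.28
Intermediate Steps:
p(d) = 3/(-1 + d) (p(d) = 3/(d - 1) = 3/(-1 + d))
W(V) = V²
R(t) = 14 + t (R(t) = t + 14 = 14 + t)
(R(-8)*((W(p(-4)) + 29)/(1 - 74)))*158 = ((14 - 8)*(((3/(-1 - 4))² + 29)/(1 - 74)))*158 = (6*(((3/(-5))² + 29)/(-73)))*158 = (6*(((3*(-⅕))² + 29)*(-1/73)))*158 = (6*(((-⅗)² + 29)*(-1/73)))*158 = (6*((9/25 + 29)*(-1/73)))*158 = (6*((734/25)*(-1/73)))*158 = (6*(-734/1825))*158 = -4404/1825*158 = -695832/1825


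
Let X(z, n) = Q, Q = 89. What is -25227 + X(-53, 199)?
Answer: -25138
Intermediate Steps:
X(z, n) = 89
-25227 + X(-53, 199) = -25227 + 89 = -25138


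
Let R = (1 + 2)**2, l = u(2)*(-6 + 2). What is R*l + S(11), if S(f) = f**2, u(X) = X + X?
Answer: -23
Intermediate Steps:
u(X) = 2*X
l = -16 (l = (2*2)*(-6 + 2) = 4*(-4) = -16)
R = 9 (R = 3**2 = 9)
R*l + S(11) = 9*(-16) + 11**2 = -144 + 121 = -23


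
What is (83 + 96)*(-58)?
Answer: -10382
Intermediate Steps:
(83 + 96)*(-58) = 179*(-58) = -10382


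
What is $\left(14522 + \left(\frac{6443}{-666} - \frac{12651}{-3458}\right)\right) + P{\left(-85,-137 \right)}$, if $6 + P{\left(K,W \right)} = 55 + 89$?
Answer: $\frac{8437134038}{575757} \approx 14654.0$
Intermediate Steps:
$P{\left(K,W \right)} = 138$ ($P{\left(K,W \right)} = -6 + \left(55 + 89\right) = -6 + 144 = 138$)
$\left(14522 + \left(\frac{6443}{-666} - \frac{12651}{-3458}\right)\right) + P{\left(-85,-137 \right)} = \left(14522 + \left(\frac{6443}{-666} - \frac{12651}{-3458}\right)\right) + 138 = \left(14522 + \left(6443 \left(- \frac{1}{666}\right) - - \frac{12651}{3458}\right)\right) + 138 = \left(14522 + \left(- \frac{6443}{666} + \frac{12651}{3458}\right)\right) + 138 = \left(14522 - \frac{3463582}{575757}\right) + 138 = \frac{8357679572}{575757} + 138 = \frac{8437134038}{575757}$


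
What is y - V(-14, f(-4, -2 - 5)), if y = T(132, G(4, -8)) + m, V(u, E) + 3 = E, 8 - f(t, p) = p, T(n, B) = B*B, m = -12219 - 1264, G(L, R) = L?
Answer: -13479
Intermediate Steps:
m = -13483
T(n, B) = B²
f(t, p) = 8 - p
V(u, E) = -3 + E
y = -13467 (y = 4² - 13483 = 16 - 13483 = -13467)
y - V(-14, f(-4, -2 - 5)) = -13467 - (-3 + (8 - (-2 - 5))) = -13467 - (-3 + (8 - 1*(-7))) = -13467 - (-3 + (8 + 7)) = -13467 - (-3 + 15) = -13467 - 1*12 = -13467 - 12 = -13479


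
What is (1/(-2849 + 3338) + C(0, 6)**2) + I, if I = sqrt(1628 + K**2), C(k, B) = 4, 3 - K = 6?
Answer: 7825/489 + sqrt(1637) ≈ 56.462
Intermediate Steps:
K = -3 (K = 3 - 1*6 = 3 - 6 = -3)
I = sqrt(1637) (I = sqrt(1628 + (-3)**2) = sqrt(1628 + 9) = sqrt(1637) ≈ 40.460)
(1/(-2849 + 3338) + C(0, 6)**2) + I = (1/(-2849 + 3338) + 4**2) + sqrt(1637) = (1/489 + 16) + sqrt(1637) = 7825/489 + sqrt(1637)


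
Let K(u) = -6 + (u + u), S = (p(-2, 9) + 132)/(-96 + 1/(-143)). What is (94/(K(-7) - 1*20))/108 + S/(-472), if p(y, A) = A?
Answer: -32626507/1749623760 ≈ -0.018648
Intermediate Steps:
S = -20163/13729 (S = (9 + 132)/(-96 + 1/(-143)) = 141/(-96 - 1/143) = 141/(-13729/143) = 141*(-143/13729) = -20163/13729 ≈ -1.4686)
K(u) = -6 + 2*u
(94/(K(-7) - 1*20))/108 + S/(-472) = (94/((-6 + 2*(-7)) - 1*20))/108 - 20163/13729/(-472) = (94/((-6 - 14) - 20))*(1/108) - 20163/13729*(-1/472) = (94/(-20 - 20))*(1/108) + 20163/6480088 = (94/(-40))*(1/108) + 20163/6480088 = (94*(-1/40))*(1/108) + 20163/6480088 = -47/20*1/108 + 20163/6480088 = -47/2160 + 20163/6480088 = -32626507/1749623760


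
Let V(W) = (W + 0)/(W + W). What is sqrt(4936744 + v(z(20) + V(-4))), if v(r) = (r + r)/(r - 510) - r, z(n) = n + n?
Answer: sqrt(1934575553158)/626 ≈ 2221.9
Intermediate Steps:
V(W) = 1/2 (V(W) = W/((2*W)) = W*(1/(2*W)) = 1/2)
z(n) = 2*n
v(r) = -r + 2*r/(-510 + r) (v(r) = (2*r)/(-510 + r) - r = 2*r/(-510 + r) - r = -r + 2*r/(-510 + r))
sqrt(4936744 + v(z(20) + V(-4))) = sqrt(4936744 + (2*20 + 1/2)*(512 - (2*20 + 1/2))/(-510 + (2*20 + 1/2))) = sqrt(4936744 + (40 + 1/2)*(512 - (40 + 1/2))/(-510 + (40 + 1/2))) = sqrt(4936744 + 81*(512 - 1*81/2)/(2*(-510 + 81/2))) = sqrt(4936744 + 81*(512 - 81/2)/(2*(-939/2))) = sqrt(4936744 + (81/2)*(-2/939)*(943/2)) = sqrt(4936744 - 25461/626) = sqrt(3090376283/626) = sqrt(1934575553158)/626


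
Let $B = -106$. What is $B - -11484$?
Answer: $11378$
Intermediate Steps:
$B - -11484 = -106 - -11484 = -106 + 11484 = 11378$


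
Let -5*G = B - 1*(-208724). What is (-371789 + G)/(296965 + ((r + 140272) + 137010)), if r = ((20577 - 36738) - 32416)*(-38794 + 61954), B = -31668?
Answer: 2036001/5622345365 ≈ 0.00036213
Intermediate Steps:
G = -177056/5 (G = -(-31668 - 1*(-208724))/5 = -(-31668 + 208724)/5 = -⅕*177056 = -177056/5 ≈ -35411.)
r = -1125043320 (r = (-16161 - 32416)*23160 = -48577*23160 = -1125043320)
(-371789 + G)/(296965 + ((r + 140272) + 137010)) = (-371789 - 177056/5)/(296965 + ((-1125043320 + 140272) + 137010)) = -2036001/(5*(296965 + (-1124903048 + 137010))) = -2036001/(5*(296965 - 1124766038)) = -2036001/5/(-1124469073) = -2036001/5*(-1/1124469073) = 2036001/5622345365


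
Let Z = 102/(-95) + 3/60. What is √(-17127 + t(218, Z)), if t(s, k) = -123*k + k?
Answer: I*√613776190/190 ≈ 130.39*I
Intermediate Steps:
Z = -389/380 (Z = 102*(-1/95) + 3*(1/60) = -102/95 + 1/20 = -389/380 ≈ -1.0237)
t(s, k) = -122*k
√(-17127 + t(218, Z)) = √(-17127 - 122*(-389/380)) = √(-17127 + 23729/190) = √(-3230401/190) = I*√613776190/190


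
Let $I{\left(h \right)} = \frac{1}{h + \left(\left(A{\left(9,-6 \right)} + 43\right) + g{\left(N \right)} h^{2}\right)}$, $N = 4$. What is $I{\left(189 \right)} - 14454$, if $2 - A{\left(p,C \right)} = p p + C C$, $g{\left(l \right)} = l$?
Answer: $- \frac{2066936453}{143001} \approx -14454.0$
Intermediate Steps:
$A{\left(p,C \right)} = 2 - C^{2} - p^{2}$ ($A{\left(p,C \right)} = 2 - \left(p p + C C\right) = 2 - \left(p^{2} + C^{2}\right) = 2 - \left(C^{2} + p^{2}\right) = 2 - C^{2} - p^{2}$)
$I{\left(h \right)} = \frac{1}{-72 + h + 4 h^{2}}$ ($I{\left(h \right)} = \frac{1}{h + \left(\left(\left(2 - \left(-6\right)^{2} - 9^{2}\right) + 43\right) + 4 h^{2}\right)} = \frac{1}{h + \left(\left(\left(2 - 36 - 81\right) + 43\right) + 4 h^{2}\right)} = \frac{1}{h + \left(\left(-115 + 43\right) + 4 h^{2}\right)} = \frac{1}{h + \left(-72 + 4 h^{2}\right)} = \frac{1}{-72 + h + 4 h^{2}}$)
$I{\left(189 \right)} - 14454 = \frac{1}{-72 + 189 + 4 \cdot 189^{2}} - 14454 = \frac{1}{-72 + 189 + 4 \cdot 35721} - 14454 = \frac{1}{-72 + 189 + 142884} - 14454 = \frac{1}{143001} - 14454 = - \frac{2066936453}{143001}$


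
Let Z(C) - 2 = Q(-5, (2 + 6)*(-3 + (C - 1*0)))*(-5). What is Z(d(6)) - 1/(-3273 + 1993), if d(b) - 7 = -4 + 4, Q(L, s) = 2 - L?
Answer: -42239/1280 ≈ -32.999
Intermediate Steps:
d(b) = 7 (d(b) = 7 + (-4 + 4) = 7 + 0 = 7)
Z(C) = -33 (Z(C) = 2 + (2 - 1*(-5))*(-5) = 2 + (2 + 5)*(-5) = 2 + 7*(-5) = 2 - 35 = -33)
Z(d(6)) - 1/(-3273 + 1993) = -33 - 1/(-3273 + 1993) = -33 - 1/(-1280) = -33 - 1*(-1/1280) = -33 + 1/1280 = -42239/1280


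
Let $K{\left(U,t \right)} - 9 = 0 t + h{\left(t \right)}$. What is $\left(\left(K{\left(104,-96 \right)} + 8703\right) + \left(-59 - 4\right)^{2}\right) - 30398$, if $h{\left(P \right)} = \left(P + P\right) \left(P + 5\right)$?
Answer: $-245$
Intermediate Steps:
$h{\left(P \right)} = 2 P \left(5 + P\right)$
$K{\left(U,t \right)} = 9 + 2 t \left(5 + t\right)$ ($K{\left(U,t \right)} = 9 + \left(0 t + 2 t \left(5 + t\right)\right) = 9 + \left(0 + 2 t \left(5 + t\right)\right) = 9 + 2 t \left(5 + t\right)$)
$\left(\left(K{\left(104,-96 \right)} + 8703\right) + \left(-59 - 4\right)^{2}\right) - 30398 = \left(\left(\left(9 + 2 \left(-96\right) \left(5 - 96\right)\right) + 8703\right) + \left(-59 - 4\right)^{2}\right) - 30398 = \left(\left(\left(9 + 2 \left(-96\right) \left(-91\right)\right) + 8703\right) + \left(-63\right)^{2}\right) - 30398 = \left(\left(\left(9 + 17472\right) + 8703\right) + 3969\right) - 30398 = \left(\left(17481 + 8703\right) + 3969\right) - 30398 = \left(26184 + 3969\right) - 30398 = 30153 - 30398 = -245$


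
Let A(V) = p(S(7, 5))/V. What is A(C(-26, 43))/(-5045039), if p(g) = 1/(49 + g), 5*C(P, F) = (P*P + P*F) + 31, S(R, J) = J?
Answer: 5/111969595566 ≈ 4.4655e-11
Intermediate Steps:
C(P, F) = 31/5 + P**2/5 + F*P/5 (C(P, F) = ((P*P + P*F) + 31)/5 = ((P**2 + F*P) + 31)/5 = (31 + P**2 + F*P)/5 = 31/5 + P**2/5 + F*P/5)
A(V) = 1/(54*V) (A(V) = 1/((49 + 5)*V) = 1/(54*V))
A(C(-26, 43))/(-5045039) = (1/(54*(31/5 + (1/5)*(-26)**2 + (1/5)*43*(-26))))/(-5045039) = (1/(54*(31/5 + (1/5)*676 - 1118/5)))*(-1/5045039) = (1/(54*(31/5 + 676/5 - 1118/5)))*(-1/5045039) = (1/(54*(-411/5)))*(-1/5045039) = ((1/54)*(-5/411))*(-1/5045039) = -5/22194*(-1/5045039) = 5/111969595566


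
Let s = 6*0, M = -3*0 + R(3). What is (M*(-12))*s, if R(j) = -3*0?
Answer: 0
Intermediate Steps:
R(j) = 0
M = 0 (M = -3*0 + 0 = 0 + 0 = 0)
s = 0
(M*(-12))*s = (0*(-12))*0 = 0*0 = 0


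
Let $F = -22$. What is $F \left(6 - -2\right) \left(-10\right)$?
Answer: $1760$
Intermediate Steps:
$F \left(6 - -2\right) \left(-10\right) = - 22 \left(6 - -2\right) \left(-10\right) = - 22 \left(6 + 2\right) \left(-10\right) = \left(-22\right) 8 \left(-10\right) = \left(-176\right) \left(-10\right) = 1760$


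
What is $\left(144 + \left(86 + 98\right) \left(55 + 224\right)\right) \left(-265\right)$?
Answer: $-13642200$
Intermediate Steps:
$\left(144 + \left(86 + 98\right) \left(55 + 224\right)\right) \left(-265\right) = \left(144 + 184 \cdot 279\right) \left(-265\right) = \left(144 + 51336\right) \left(-265\right) = 51480 \left(-265\right) = -13642200$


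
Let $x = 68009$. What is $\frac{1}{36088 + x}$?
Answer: $\frac{1}{104097} \approx 9.6064 \cdot 10^{-6}$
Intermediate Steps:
$\frac{1}{36088 + x} = \frac{1}{36088 + 68009} = \frac{1}{104097}$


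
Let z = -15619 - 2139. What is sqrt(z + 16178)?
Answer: 2*I*sqrt(395) ≈ 39.749*I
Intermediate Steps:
z = -17758
sqrt(z + 16178) = sqrt(-17758 + 16178) = sqrt(-1580) = 2*I*sqrt(395)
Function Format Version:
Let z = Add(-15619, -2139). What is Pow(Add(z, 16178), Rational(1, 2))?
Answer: Mul(2, I, Pow(395, Rational(1, 2))) ≈ Mul(39.749, I)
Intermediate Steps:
z = -17758
Pow(Add(z, 16178), Rational(1, 2)) = Pow(Add(-17758, 16178), Rational(1, 2)) = Pow(-1580, Rational(1, 2)) = Mul(2, I, Pow(395, Rational(1, 2)))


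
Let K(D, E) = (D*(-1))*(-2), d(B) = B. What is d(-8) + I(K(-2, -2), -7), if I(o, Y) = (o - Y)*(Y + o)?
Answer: -41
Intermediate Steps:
K(D, E) = 2*D (K(D, E) = -D*(-2) = 2*D)
I(o, Y) = (Y + o)*(o - Y)
d(-8) + I(K(-2, -2), -7) = -8 + ((2*(-2))² - 1*(-7)²) = -8 + ((-4)² - 1*49) = -8 + (16 - 49) = -8 - 33 = -41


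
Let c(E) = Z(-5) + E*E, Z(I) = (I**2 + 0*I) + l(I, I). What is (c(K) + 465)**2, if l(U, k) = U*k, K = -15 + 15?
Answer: 265225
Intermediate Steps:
K = 0
Z(I) = 2*I**2 (Z(I) = (I**2 + 0*I) + I*I = (I**2 + 0) + I**2 = I**2 + I**2 = 2*I**2)
c(E) = 50 + E**2 (c(E) = 2*(-5)**2 + E*E = 2*25 + E**2 = 50 + E**2)
(c(K) + 465)**2 = ((50 + 0**2) + 465)**2 = ((50 + 0) + 465)**2 = (50 + 465)**2 = 515**2 = 265225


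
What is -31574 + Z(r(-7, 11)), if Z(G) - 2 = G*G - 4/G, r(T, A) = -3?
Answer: -94685/3 ≈ -31562.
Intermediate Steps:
Z(G) = 2 + G² - 4/G (Z(G) = 2 + (G*G - 4/G) = 2 + (G² - 4/G) = 2 + G² - 4/G)
-31574 + Z(r(-7, 11)) = -31574 + (2 + (-3)² - 4/(-3)) = -31574 + (2 + 9 - 4*(-⅓)) = -31574 + (2 + 9 + 4/3) = -31574 + 37/3 = -94685/3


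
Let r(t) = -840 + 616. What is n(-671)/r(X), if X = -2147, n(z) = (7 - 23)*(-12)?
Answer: -6/7 ≈ -0.85714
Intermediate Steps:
n(z) = 192 (n(z) = -16*(-12) = 192)
r(t) = -224
n(-671)/r(X) = 192/(-224) = 192*(-1/224) = -6/7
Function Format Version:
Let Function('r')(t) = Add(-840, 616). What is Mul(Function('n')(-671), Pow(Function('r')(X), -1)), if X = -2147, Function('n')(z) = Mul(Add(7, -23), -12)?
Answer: Rational(-6, 7) ≈ -0.85714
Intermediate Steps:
Function('n')(z) = 192 (Function('n')(z) = Mul(-16, -12) = 192)
Function('r')(t) = -224
Mul(Function('n')(-671), Pow(Function('r')(X), -1)) = Mul(192, Pow(-224, -1)) = Mul(192, Rational(-1, 224)) = Rational(-6, 7)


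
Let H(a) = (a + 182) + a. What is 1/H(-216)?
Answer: -1/250 ≈ -0.0040000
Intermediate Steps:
H(a) = 182 + 2*a (H(a) = (182 + a) + a = 182 + 2*a)
1/H(-216) = 1/(182 + 2*(-216)) = 1/(182 - 432) = 1/(-250) = -1/250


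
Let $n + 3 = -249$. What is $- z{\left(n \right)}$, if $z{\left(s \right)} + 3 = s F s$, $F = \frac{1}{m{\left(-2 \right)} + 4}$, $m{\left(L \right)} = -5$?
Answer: $63507$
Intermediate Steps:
$n = -252$ ($n = -3 - 249 = -252$)
$F = -1$ ($F = \frac{1}{-5 + 4} = \frac{1}{-1} = -1$)
$z{\left(s \right)} = -3 - s^{2}$ ($z{\left(s \right)} = -3 + s \left(-1\right) s = -3 + - s s = -3 - s^{2}$)
$- z{\left(n \right)} = - (-3 - \left(-252\right)^{2}) = - (-3 - 63504) = \left(-1\right) \left(-63507\right) = 63507$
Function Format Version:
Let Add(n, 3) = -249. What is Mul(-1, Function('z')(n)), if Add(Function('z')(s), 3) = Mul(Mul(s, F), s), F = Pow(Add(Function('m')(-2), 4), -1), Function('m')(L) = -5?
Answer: 63507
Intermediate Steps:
n = -252 (n = Add(-3, -249) = -252)
F = -1 (F = Pow(Add(-5, 4), -1) = Pow(-1, -1) = -1)
Function('z')(s) = Add(-3, Mul(-1, Pow(s, 2))) (Function('z')(s) = Add(-3, Mul(Mul(s, -1), s)) = Add(-3, Mul(Mul(-1, s), s)) = Add(-3, Mul(-1, Pow(s, 2))))
Mul(-1, Function('z')(n)) = Mul(-1, Add(-3, Mul(-1, Pow(-252, 2)))) = Mul(-1, Add(-3, Mul(-1, 63504))) = Mul(-1, Add(-3, -63504)) = Mul(-1, -63507) = 63507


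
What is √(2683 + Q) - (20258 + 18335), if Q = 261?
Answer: -38593 + 8*√46 ≈ -38539.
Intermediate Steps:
√(2683 + Q) - (20258 + 18335) = √(2683 + 261) - (20258 + 18335) = √2944 - 1*38593 = 8*√46 - 38593 = -38593 + 8*√46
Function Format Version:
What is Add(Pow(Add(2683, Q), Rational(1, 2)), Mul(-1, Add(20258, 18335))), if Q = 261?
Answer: Add(-38593, Mul(8, Pow(46, Rational(1, 2)))) ≈ -38539.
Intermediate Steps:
Add(Pow(Add(2683, Q), Rational(1, 2)), Mul(-1, Add(20258, 18335))) = Add(Pow(Add(2683, 261), Rational(1, 2)), Mul(-1, Add(20258, 18335))) = Add(Pow(2944, Rational(1, 2)), Mul(-1, 38593)) = Add(Mul(8, Pow(46, Rational(1, 2))), -38593) = Add(-38593, Mul(8, Pow(46, Rational(1, 2))))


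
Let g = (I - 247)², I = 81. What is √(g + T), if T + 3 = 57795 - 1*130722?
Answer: 7*I*√926 ≈ 213.01*I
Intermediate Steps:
T = -72930 (T = -3 + (57795 - 1*130722) = -3 + (57795 - 130722) = -3 - 72927 = -72930)
g = 27556 (g = (81 - 247)² = (-166)² = 27556)
√(g + T) = √(27556 - 72930) = √(-45374) = 7*I*√926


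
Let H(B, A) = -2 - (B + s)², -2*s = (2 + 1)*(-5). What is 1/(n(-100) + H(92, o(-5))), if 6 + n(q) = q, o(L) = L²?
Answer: -4/40033 ≈ -9.9918e-5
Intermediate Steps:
s = 15/2 (s = -(2 + 1)*(-5)/2 = -3*(-5)/2 = -½*(-15) = 15/2 ≈ 7.5000)
n(q) = -6 + q
H(B, A) = -2 - (15/2 + B)² (H(B, A) = -2 - (B + 15/2)² = -2 - (15/2 + B)²)
1/(n(-100) + H(92, o(-5))) = 1/((-6 - 100) + (-2 - (15 + 2*92)²/4)) = 1/(-106 + (-2 - (15 + 184)²/4)) = 1/(-106 + (-2 - ¼*199²)) = 1/(-106 + (-2 - ¼*39601)) = 1/(-106 + (-2 - 39601/4)) = 1/(-106 - 39609/4) = 1/(-40033/4) = -4/40033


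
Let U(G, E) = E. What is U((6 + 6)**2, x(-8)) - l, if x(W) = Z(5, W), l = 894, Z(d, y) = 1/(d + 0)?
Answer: -4469/5 ≈ -893.80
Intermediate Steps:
Z(d, y) = 1/d
x(W) = 1/5
U((6 + 6)**2, x(-8)) - l = 1/5 - 1*894 = 1/5 - 894 = -4469/5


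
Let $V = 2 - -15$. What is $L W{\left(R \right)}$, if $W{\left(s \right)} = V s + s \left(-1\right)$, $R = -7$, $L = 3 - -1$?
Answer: $-448$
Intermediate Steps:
$V = 17$ ($V = 2 + 15 = 17$)
$L = 4$ ($L = 3 + 1 = 4$)
$W{\left(s \right)} = 16 s$ ($W{\left(s \right)} = 17 s + s \left(-1\right) = 17 s - s = 16 s$)
$L W{\left(R \right)} = 4 \cdot 16 \left(-7\right) = 4 \left(-112\right) = -448$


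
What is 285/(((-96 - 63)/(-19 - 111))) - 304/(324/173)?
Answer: 303506/4293 ≈ 70.698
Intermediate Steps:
285/(((-96 - 63)/(-19 - 111))) - 304/(324/173) = 285/((-159/(-130))) - 304/(324*(1/173)) = 285/((-159*(-1/130))) - 304/324/173 = 285/(159/130) - 304*173/324 = 285*(130/159) - 13148/81 = 12350/53 - 13148/81 = 303506/4293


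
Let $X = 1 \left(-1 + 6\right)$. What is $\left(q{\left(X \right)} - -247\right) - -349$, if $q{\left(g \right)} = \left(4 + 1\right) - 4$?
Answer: $597$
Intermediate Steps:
$X = 5$ ($X = 1 \cdot 5 = 5$)
$q{\left(g \right)} = 1$ ($q{\left(g \right)} = 5 - 4 = 1$)
$\left(q{\left(X \right)} - -247\right) - -349 = \left(1 - -247\right) - -349 = \left(1 + 247\right) + 349 = 248 + 349 = 597$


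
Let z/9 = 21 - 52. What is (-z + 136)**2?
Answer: 172225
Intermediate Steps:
z = -279 (z = 9*(21 - 52) = 9*(-31) = -279)
(-z + 136)**2 = (-1*(-279) + 136)**2 = (279 + 136)**2 = 415**2 = 172225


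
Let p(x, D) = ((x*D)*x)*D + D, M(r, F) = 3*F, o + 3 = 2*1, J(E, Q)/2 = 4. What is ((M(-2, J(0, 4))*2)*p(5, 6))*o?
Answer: -43488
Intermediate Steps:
J(E, Q) = 8 (J(E, Q) = 2*4 = 8)
o = -1 (o = -3 + 2*1 = -3 + 2 = -1)
p(x, D) = D + D**2*x**2 (p(x, D) = ((D*x)*x)*D + D = (D*x**2)*D + D = D**2*x**2 + D = D + D**2*x**2)
((M(-2, J(0, 4))*2)*p(5, 6))*o = (((3*8)*2)*(6*(1 + 6*5**2)))*(-1) = ((24*2)*(6*(1 + 6*25)))*(-1) = (48*(6*(1 + 150)))*(-1) = (48*(6*151))*(-1) = (48*906)*(-1) = 43488*(-1) = -43488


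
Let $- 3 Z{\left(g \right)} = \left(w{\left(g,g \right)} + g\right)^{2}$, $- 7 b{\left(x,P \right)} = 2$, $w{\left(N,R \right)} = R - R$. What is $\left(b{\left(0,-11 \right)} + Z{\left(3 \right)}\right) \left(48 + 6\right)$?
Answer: $- \frac{1242}{7} \approx -177.43$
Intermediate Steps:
$w{\left(N,R \right)} = 0$
$b{\left(x,P \right)} = - \frac{2}{7}$ ($b{\left(x,P \right)} = \left(- \frac{1}{7}\right) 2 = - \frac{2}{7}$)
$Z{\left(g \right)} = - \frac{g^{2}}{3}$ ($Z{\left(g \right)} = - \frac{\left(0 + g\right)^{2}}{3} = - \frac{g^{2}}{3}$)
$\left(b{\left(0,-11 \right)} + Z{\left(3 \right)}\right) \left(48 + 6\right) = \left(- \frac{2}{7} - \frac{3^{2}}{3}\right) \left(48 + 6\right) = \left(- \frac{2}{7} - 3\right) 54 = \left(- \frac{23}{7}\right) 54 = - \frac{1242}{7}$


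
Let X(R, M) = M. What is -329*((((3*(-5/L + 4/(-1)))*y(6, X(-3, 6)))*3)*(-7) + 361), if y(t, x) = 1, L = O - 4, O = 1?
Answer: -167132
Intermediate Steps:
L = -3 (L = 1 - 4 = -3)
-329*((((3*(-5/L + 4/(-1)))*y(6, X(-3, 6)))*3)*(-7) + 361) = -329*((((3*(-5/(-3) + 4/(-1)))*1)*3)*(-7) + 361) = -329*((((3*(-5*(-1/3) + 4*(-1)))*1)*3)*(-7) + 361) = -329*((((3*(5/3 - 4))*1)*3)*(-7) + 361) = -329*((((3*(-7/3))*1)*3)*(-7) + 361) = -329*((-7*1*3)*(-7) + 361) = -329*(-7*3*(-7) + 361) = -329*(-21*(-7) + 361) = -329*(147 + 361) = -329*508 = -167132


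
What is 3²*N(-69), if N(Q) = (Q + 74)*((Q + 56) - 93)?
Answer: -4770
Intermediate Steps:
N(Q) = (-37 + Q)*(74 + Q) (N(Q) = (74 + Q)*((56 + Q) - 93) = (74 + Q)*(-37 + Q) = (-37 + Q)*(74 + Q))
3²*N(-69) = 3²*(-2738 + (-69)² + 37*(-69)) = 9*(-2738 + 4761 - 2553) = 9*(-530) = -4770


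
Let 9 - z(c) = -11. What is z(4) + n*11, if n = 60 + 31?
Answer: 1021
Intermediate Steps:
z(c) = 20 (z(c) = 9 - 1*(-11) = 9 + 11 = 20)
n = 91
z(4) + n*11 = 20 + 91*11 = 20 + 1001 = 1021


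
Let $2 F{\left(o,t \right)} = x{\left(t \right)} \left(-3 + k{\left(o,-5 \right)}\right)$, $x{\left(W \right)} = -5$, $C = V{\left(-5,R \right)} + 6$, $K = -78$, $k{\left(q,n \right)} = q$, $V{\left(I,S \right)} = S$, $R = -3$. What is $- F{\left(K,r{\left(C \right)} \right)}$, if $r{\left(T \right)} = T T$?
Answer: $- \frac{405}{2} \approx -202.5$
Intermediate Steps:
$C = 3$ ($C = -3 + 6 = 3$)
$r{\left(T \right)} = T^{2}$
$F{\left(o,t \right)} = \frac{15}{2} - \frac{5 o}{2}$ ($F{\left(o,t \right)} = \frac{\left(-5\right) \left(-3 + o\right)}{2} = \frac{15 - 5 o}{2} = \frac{15}{2} - \frac{5 o}{2}$)
$- F{\left(K,r{\left(C \right)} \right)} = - (\frac{15}{2} - -195) = - (\frac{15}{2} + 195) = \left(-1\right) \frac{405}{2} = - \frac{405}{2}$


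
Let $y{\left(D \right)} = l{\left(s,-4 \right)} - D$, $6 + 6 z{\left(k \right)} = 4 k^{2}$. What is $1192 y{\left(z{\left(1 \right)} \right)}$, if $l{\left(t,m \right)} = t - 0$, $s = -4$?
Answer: $- \frac{13112}{3} \approx -4370.7$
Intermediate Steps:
$l{\left(t,m \right)} = t$ ($l{\left(t,m \right)} = t + 0 = t$)
$z{\left(k \right)} = -1 + \frac{2 k^{2}}{3}$ ($z{\left(k \right)} = -1 + \frac{4 k^{2}}{6} = -1 + \frac{2 k^{2}}{3}$)
$y{\left(D \right)} = -4 - D$
$1192 y{\left(z{\left(1 \right)} \right)} = 1192 \left(-4 - \left(-1 + \frac{2 \cdot 1^{2}}{3}\right)\right) = 1192 \left(-4 - \left(-1 + \frac{2}{3} \cdot 1\right)\right) = 1192 \left(-4 - \left(-1 + \frac{2}{3}\right)\right) = 1192 \left(-4 - - \frac{1}{3}\right) = 1192 \left(-4 + \frac{1}{3}\right) = 1192 \left(- \frac{11}{3}\right) = - \frac{13112}{3}$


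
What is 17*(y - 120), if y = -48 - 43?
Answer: -3587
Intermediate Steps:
y = -91
17*(y - 120) = 17*(-91 - 120) = 17*(-211) = -3587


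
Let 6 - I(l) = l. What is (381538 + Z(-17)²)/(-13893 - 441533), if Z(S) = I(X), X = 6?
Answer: -190769/227713 ≈ -0.83776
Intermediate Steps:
I(l) = 6 - l
Z(S) = 0 (Z(S) = 6 - 1*6 = 6 - 6 = 0)
(381538 + Z(-17)²)/(-13893 - 441533) = (381538 + 0²)/(-13893 - 441533) = (381538 + 0)/(-455426) = 381538*(-1/455426) = -190769/227713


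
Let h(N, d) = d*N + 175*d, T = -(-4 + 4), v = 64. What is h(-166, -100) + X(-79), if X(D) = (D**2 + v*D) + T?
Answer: 285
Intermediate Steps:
T = 0 (T = -1*0 = 0)
X(D) = D**2 + 64*D (X(D) = (D**2 + 64*D) + 0 = D**2 + 64*D)
h(N, d) = 175*d + N*d (h(N, d) = N*d + 175*d = 175*d + N*d)
h(-166, -100) + X(-79) = -100*(175 - 166) - 79*(64 - 79) = -100*9 - 79*(-15) = -900 + 1185 = 285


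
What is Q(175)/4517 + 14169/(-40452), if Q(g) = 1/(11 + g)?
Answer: -1984035821/5664372204 ≈ -0.35027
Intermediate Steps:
Q(175)/4517 + 14169/(-40452) = 1/((11 + 175)*4517) + 14169/(-40452) = (1/4517)/186 + 14169*(-1/40452) = (1/186)*(1/4517) - 4723/13484 = 1/840162 - 4723/13484 = -1984035821/5664372204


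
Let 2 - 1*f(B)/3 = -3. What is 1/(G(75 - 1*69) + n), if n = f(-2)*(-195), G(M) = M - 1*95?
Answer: -1/3014 ≈ -0.00033179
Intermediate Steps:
f(B) = 15 (f(B) = 6 - 3*(-3) = 6 + 9 = 15)
G(M) = -95 + M (G(M) = M - 95 = -95 + M)
n = -2925 (n = 15*(-195) = -2925)
1/(G(75 - 1*69) + n) = 1/((-95 + (75 - 1*69)) - 2925) = 1/((-95 + (75 - 69)) - 2925) = 1/((-95 + 6) - 2925) = 1/(-89 - 2925) = 1/(-3014) = -1/3014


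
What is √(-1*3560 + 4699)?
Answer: √1139 ≈ 33.749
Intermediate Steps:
√(-1*3560 + 4699) = √(-3560 + 4699) = √1139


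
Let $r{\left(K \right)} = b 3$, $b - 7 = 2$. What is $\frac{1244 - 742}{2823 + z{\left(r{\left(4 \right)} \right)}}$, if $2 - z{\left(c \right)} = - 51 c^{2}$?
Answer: $\frac{251}{20002} \approx 0.012549$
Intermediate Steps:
$b = 9$ ($b = 7 + 2 = 9$)
$r{\left(K \right)} = 27$ ($r{\left(K \right)} = 9 \cdot 3 = 27$)
$z{\left(c \right)} = 2 + 51 c^{2}$ ($z{\left(c \right)} = 2 - - 51 c^{2} = 2 + 51 c^{2}$)
$\frac{1244 - 742}{2823 + z{\left(r{\left(4 \right)} \right)}} = \frac{1244 - 742}{2823 + \left(2 + 51 \cdot 27^{2}\right)} = \frac{502}{2823 + \left(2 + 51 \cdot 729\right)} = \frac{502}{2823 + \left(2 + 37179\right)} = \frac{502}{2823 + 37181} = \frac{502}{40004} = 502 \cdot \frac{1}{40004} = \frac{251}{20002}$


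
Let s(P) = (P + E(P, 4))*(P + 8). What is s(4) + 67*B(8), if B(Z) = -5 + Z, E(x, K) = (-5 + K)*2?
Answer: 225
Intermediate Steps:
E(x, K) = -10 + 2*K
s(P) = (-2 + P)*(8 + P) (s(P) = (P + (-10 + 2*4))*(P + 8) = (P + (-10 + 8))*(8 + P) = (P - 2)*(8 + P) = (-2 + P)*(8 + P))
s(4) + 67*B(8) = (-16 + 4**2 + 6*4) + 67*(-5 + 8) = (-16 + 16 + 24) + 67*3 = 24 + 201 = 225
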